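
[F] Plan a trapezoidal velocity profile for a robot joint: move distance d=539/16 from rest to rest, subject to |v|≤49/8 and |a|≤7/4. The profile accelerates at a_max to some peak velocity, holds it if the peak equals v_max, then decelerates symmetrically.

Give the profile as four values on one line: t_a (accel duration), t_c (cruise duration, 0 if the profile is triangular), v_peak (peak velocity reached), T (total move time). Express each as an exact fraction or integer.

t_a=7/2 t_c=2 v_peak=49/8 T=9

vₘ²/aₘ = (49/8)²/(7/4) = 343/16
539/16 ≥ 343/16 so v_max reached
t_a = (49/8)/(7/4) = 7/2; v_peak = 49/8
d_cruise = 539/16 − 343/16 = 49/4; t_c = (49/4)/(49/8) = 2
T = 2·7/2 + 2 = 9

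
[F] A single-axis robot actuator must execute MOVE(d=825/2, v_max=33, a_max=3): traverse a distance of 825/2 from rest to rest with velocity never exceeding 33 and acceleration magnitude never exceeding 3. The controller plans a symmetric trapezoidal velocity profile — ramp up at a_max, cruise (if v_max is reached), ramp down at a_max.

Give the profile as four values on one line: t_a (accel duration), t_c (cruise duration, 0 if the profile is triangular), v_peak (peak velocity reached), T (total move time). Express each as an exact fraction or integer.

vₘ²/aₘ = 33²/3 = 363
825/2 ≥ 363 → trapezoidal
t_a = 33/3 = 11; v_peak = 33
d_cruise = 825/2 − 363 = 99/2; t_c = (99/2)/33 = 3/2
T = 2·11 + 3/2 = 47/2

t_a=11 t_c=3/2 v_peak=33 T=47/2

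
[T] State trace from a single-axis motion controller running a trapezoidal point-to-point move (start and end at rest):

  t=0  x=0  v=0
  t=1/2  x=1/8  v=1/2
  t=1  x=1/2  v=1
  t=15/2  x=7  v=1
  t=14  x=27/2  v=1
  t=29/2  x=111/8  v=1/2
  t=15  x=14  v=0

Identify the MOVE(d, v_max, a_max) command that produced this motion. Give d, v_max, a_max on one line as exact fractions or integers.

final state: t=15, x=14, v=0 → d = 14
a_max = (1/2−0)/(1/2−0) = 1
max v = 1 over t∈[1,14] → v_max = 1
check: 1·(1+13) = 14 ✓

d=14 v_max=1 a_max=1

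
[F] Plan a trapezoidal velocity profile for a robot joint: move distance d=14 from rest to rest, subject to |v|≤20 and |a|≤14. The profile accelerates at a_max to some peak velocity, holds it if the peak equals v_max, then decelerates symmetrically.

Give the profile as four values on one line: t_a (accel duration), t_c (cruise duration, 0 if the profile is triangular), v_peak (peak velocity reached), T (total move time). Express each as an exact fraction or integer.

t_a=1 t_c=0 v_peak=14 T=2

vₘ²/aₘ = 20²/14 = 200/7
14 < 200/7 → triangular
v_peak = √(14·14) = √196 = 14
t_a = 14/14 = 1; t_c = 0
T = 2·1 = 2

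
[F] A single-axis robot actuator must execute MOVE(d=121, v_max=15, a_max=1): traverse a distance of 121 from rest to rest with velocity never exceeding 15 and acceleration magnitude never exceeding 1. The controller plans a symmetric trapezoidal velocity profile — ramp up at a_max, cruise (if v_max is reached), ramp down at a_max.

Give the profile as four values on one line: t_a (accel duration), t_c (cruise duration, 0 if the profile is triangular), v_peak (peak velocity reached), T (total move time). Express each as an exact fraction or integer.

(v_max)²/a_max = 15²/1 = 225
121 < 225 so t_c = 0
v_peak = √(121·1) = √121 = 11
t_a = 11/1 = 11; t_c = 0
T = 2·11 = 22

t_a=11 t_c=0 v_peak=11 T=22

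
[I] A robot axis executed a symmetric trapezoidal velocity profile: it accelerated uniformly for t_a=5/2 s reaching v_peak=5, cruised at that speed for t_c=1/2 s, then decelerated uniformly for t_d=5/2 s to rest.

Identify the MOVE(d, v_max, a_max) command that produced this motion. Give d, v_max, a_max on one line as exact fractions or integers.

d=15 v_max=5 a_max=2

a_max = 5/(5/2) = 2
d_a = ½·5·5/2 = 25/4; d_c = 5·1/2 = 5/2
d = 2·25/4 + 5/2 = 15
t_c = 1/2 > 0 ⇒ limit active, v_max = 5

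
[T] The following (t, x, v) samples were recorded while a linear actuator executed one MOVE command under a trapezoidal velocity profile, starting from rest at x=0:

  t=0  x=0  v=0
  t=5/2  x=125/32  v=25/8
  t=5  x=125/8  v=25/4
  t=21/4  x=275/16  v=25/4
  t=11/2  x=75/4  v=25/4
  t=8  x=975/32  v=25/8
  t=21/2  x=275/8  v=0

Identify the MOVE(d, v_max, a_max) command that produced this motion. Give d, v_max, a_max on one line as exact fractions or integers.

d=275/8 v_max=25/4 a_max=5/4

final state: t=21/2, x=275/8, v=0 → d = 275/8
a_max = (25/8−0)/(5/2−0) = 5/4
max v = 25/4 over t∈[5,11/2] → v_max = 25/4
check: 25/4·(5+1/2) = 275/8 ✓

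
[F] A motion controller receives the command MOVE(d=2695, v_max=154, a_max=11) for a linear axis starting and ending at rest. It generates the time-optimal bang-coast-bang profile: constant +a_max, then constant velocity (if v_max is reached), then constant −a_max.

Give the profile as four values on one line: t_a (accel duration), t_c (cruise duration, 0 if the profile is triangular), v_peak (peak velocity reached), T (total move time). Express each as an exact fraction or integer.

t_a=14 t_c=7/2 v_peak=154 T=63/2

vₘ²/aₘ = 154²/11 = 2156
2695 ≥ 2156 so v_max reached
t_a = 154/11 = 14; v_peak = 154
d_cruise = 2695 − 2156 = 539; t_c = 539/154 = 7/2
T = 2·14 + 7/2 = 63/2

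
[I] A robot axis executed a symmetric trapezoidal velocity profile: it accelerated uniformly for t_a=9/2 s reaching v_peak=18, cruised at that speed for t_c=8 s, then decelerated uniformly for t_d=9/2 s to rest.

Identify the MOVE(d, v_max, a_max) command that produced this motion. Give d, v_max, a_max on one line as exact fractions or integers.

a_max = 18/(9/2) = 4
d_a = ½·18·9/2 = 81/2; d_c = 18·8 = 144
d = 2·81/2 + 144 = 225
t_c = 8 > 0 ⇒ limit active, v_max = 18

d=225 v_max=18 a_max=4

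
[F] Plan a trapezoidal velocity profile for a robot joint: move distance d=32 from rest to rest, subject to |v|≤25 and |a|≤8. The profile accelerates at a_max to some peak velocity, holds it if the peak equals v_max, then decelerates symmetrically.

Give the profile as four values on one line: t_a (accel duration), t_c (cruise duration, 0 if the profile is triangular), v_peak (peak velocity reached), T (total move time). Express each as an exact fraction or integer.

t_a=2 t_c=0 v_peak=16 T=4

vₘ²/aₘ = 25²/8 = 625/8
32 < 625/8 so t_c = 0
v_peak = √(32·8) = √256 = 16
t_a = 16/8 = 2; t_c = 0
T = 2·2 = 4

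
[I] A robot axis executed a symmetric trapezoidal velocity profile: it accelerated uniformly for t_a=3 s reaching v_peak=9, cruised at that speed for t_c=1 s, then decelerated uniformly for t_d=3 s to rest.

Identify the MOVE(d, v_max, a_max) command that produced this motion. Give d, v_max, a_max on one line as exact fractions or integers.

a_max = 9/3 = 3
d_a = ½·9·3 = 27/2; d_c = 9·1 = 9
d = 2·27/2 + 9 = 36
t_c = 1 > 0 → v_max = v_peak = 9

d=36 v_max=9 a_max=3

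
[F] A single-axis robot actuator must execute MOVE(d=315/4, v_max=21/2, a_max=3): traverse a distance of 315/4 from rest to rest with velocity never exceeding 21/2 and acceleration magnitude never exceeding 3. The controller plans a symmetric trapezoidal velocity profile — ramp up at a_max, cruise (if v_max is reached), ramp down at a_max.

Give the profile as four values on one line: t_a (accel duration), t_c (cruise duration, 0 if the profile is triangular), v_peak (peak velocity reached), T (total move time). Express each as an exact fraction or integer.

t_a=7/2 t_c=4 v_peak=21/2 T=11

vₘ²/aₘ = (21/2)²/3 = 147/4
315/4 ≥ 147/4 so v_max reached
t_a = (21/2)/3 = 7/2; v_peak = 21/2
d_cruise = 315/4 − 147/4 = 42; t_c = 42/(21/2) = 4
T = 2·7/2 + 4 = 11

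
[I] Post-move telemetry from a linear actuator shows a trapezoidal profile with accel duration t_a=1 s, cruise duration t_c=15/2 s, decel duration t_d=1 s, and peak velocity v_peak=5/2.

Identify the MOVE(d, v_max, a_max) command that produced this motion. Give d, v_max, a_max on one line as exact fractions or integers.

a_max = (5/2)/1 = 5/2
d_a = ½·5/2·1 = 5/4; d_c = 5/2·15/2 = 75/4
d = 2·5/4 + 75/4 = 85/4
t_c = 15/2 > 0 so v_max = 5/2

d=85/4 v_max=5/2 a_max=5/2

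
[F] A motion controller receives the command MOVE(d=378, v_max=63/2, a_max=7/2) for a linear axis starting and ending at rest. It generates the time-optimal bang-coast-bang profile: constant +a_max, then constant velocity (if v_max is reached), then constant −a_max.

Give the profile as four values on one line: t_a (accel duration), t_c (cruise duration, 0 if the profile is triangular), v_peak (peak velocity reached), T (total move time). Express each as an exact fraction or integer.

v_max²/a_max = (63/2)²/(7/2) = 567/2
378 ≥ 567/2 ⇒ cruise phase
t_a = (63/2)/(7/2) = 9; v_peak = 63/2
d_cruise = 378 − 567/2 = 189/2; t_c = (189/2)/(63/2) = 3
T = 2·9 + 3 = 21

t_a=9 t_c=3 v_peak=63/2 T=21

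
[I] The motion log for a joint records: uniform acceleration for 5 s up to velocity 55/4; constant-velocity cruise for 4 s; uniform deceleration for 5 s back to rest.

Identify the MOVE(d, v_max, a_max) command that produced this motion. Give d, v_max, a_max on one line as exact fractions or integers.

a_max = (55/4)/5 = 11/4
d_a = ½·55/4·5 = 275/8; d_c = 55/4·4 = 55
d = 2·275/8 + 55 = 495/4
t_c = 4 > 0 so v_max = 55/4

d=495/4 v_max=55/4 a_max=11/4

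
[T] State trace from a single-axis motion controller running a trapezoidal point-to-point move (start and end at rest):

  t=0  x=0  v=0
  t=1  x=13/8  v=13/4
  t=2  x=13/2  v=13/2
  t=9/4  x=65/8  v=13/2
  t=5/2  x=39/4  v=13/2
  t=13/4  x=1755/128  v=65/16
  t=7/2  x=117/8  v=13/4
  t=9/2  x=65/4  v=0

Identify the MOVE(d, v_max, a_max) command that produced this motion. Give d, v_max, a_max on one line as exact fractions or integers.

final state: t=9/2, x=65/4, v=0 → d = 65/4
a_max = (13/4−0)/(1−0) = 13/4
max v = 13/2 over t∈[2,5/2] → v_max = 13/2
check: 13/2·(2+1/2) = 65/4 ✓

d=65/4 v_max=13/2 a_max=13/4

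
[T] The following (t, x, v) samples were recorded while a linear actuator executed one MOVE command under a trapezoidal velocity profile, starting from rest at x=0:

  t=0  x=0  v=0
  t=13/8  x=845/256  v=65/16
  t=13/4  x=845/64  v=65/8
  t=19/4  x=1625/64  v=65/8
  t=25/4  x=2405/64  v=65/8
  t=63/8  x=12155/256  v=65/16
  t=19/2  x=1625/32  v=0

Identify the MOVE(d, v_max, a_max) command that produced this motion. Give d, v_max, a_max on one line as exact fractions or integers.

d=1625/32 v_max=65/8 a_max=5/2

final state: t=19/2, x=1625/32, v=0 → d = 1625/32
a_max = (65/16−0)/(13/8−0) = 5/2
max v = 65/8 over t∈[13/4,25/4] → v_max = 65/8
check: 65/8·(13/4+3) = 1625/32 ✓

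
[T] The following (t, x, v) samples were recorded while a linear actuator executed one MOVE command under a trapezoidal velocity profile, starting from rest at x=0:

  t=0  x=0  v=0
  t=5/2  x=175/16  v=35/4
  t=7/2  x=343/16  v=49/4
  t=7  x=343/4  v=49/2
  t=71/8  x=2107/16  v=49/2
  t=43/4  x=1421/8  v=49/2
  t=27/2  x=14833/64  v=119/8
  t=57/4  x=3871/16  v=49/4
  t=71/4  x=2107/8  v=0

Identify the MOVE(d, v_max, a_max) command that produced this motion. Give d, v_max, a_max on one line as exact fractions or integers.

d=2107/8 v_max=49/2 a_max=7/2

final state: t=71/4, x=2107/8, v=0 → d = 2107/8
a_max = (35/4−0)/(5/2−0) = 7/2
max v = 49/2 over t∈[7,43/4] → v_max = 49/2
check: 49/2·(7+15/4) = 2107/8 ✓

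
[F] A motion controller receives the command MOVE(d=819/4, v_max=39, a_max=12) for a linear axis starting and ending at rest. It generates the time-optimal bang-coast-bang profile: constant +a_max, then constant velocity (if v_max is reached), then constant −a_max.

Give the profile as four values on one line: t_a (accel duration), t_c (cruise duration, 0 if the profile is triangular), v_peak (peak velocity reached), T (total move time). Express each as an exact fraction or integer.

v_max²/a_max = 39²/12 = 507/4
819/4 ≥ 507/4 → trapezoidal
t_a = 39/12 = 13/4; v_peak = 39
d_cruise = 819/4 − 507/4 = 78; t_c = 78/39 = 2
T = 2·13/4 + 2 = 17/2

t_a=13/4 t_c=2 v_peak=39 T=17/2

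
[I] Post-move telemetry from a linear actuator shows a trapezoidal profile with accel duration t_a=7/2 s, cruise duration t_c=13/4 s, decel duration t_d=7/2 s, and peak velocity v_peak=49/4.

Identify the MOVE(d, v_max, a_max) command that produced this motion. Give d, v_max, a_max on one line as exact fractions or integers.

d=1323/16 v_max=49/4 a_max=7/2

a_max = (49/4)/(7/2) = 7/2
d_a = ½·49/4·7/2 = 343/16; d_c = 49/4·13/4 = 637/16
d = 2·343/16 + 637/16 = 1323/16
t_c = 13/4 > 0 so v_max = 49/4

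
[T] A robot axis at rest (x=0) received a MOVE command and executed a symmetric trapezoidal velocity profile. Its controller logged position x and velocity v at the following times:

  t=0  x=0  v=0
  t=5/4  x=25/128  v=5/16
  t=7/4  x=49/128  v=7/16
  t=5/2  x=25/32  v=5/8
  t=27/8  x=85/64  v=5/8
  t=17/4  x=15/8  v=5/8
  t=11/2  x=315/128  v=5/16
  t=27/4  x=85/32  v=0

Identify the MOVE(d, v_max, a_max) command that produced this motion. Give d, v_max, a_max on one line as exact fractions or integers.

final state: t=27/4, x=85/32, v=0 → d = 85/32
a_max = (5/16−0)/(5/4−0) = 1/4
max v = 5/8 over t∈[5/2,17/4] → v_max = 5/8
check: 5/8·(5/2+7/4) = 85/32 ✓

d=85/32 v_max=5/8 a_max=1/4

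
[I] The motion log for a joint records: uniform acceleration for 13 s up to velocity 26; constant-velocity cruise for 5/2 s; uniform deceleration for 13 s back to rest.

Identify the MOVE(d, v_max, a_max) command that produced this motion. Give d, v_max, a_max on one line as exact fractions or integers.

d=403 v_max=26 a_max=2

a_max = 26/13 = 2
d_a = ½·26·13 = 169; d_c = 26·5/2 = 65
d = 2·169 + 65 = 403
t_c = 5/2 > 0 so v_max = 26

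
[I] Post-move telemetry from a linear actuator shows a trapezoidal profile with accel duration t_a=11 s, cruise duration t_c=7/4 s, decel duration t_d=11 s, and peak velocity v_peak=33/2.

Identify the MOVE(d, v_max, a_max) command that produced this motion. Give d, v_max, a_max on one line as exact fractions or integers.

a_max = (33/2)/11 = 3/2
d_a = ½·33/2·11 = 363/4; d_c = 33/2·7/4 = 231/8
d = 2·363/4 + 231/8 = 1683/8
t_c = 7/4 > 0 → v_max = v_peak = 33/2

d=1683/8 v_max=33/2 a_max=3/2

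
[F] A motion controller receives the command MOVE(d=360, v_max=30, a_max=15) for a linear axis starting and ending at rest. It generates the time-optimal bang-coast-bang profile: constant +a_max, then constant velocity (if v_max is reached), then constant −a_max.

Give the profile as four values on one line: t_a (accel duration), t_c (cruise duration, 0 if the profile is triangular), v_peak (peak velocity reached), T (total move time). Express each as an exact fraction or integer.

t_a=2 t_c=10 v_peak=30 T=14

v_max²/a_max = 30²/15 = 60
360 ≥ 60 so v_max reached
t_a = 30/15 = 2; v_peak = 30
d_cruise = 360 − 60 = 300; t_c = 300/30 = 10
T = 2·2 + 10 = 14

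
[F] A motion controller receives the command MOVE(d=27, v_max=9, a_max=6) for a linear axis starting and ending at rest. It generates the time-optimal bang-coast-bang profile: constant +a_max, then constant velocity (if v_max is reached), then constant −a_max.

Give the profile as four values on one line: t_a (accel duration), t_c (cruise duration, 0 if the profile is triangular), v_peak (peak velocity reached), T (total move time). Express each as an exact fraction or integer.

(v_max)²/a_max = 9²/6 = 27/2
27 ≥ 27/2 → trapezoidal
t_a = 9/6 = 3/2; v_peak = 9
d_cruise = 27 − 27/2 = 27/2; t_c = (27/2)/9 = 3/2
T = 2·3/2 + 3/2 = 9/2

t_a=3/2 t_c=3/2 v_peak=9 T=9/2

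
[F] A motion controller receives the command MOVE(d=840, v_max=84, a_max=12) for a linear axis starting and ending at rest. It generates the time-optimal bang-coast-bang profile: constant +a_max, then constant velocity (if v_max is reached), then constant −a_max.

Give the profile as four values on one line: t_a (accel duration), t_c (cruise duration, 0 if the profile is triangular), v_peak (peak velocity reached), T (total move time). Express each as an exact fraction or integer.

v_max²/a_max = 84²/12 = 588
840 ≥ 588 ⇒ cruise phase
t_a = 84/12 = 7; v_peak = 84
d_cruise = 840 − 588 = 252; t_c = 252/84 = 3
T = 2·7 + 3 = 17

t_a=7 t_c=3 v_peak=84 T=17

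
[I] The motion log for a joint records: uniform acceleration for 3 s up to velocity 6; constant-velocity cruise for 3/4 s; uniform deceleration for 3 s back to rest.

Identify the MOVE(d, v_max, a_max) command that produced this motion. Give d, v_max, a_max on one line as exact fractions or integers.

d=45/2 v_max=6 a_max=2

a_max = 6/3 = 2
d_a = ½·6·3 = 9; d_c = 6·3/4 = 9/2
d = 2·9 + 9/2 = 45/2
t_c = 3/4 > 0 ⇒ limit active, v_max = 6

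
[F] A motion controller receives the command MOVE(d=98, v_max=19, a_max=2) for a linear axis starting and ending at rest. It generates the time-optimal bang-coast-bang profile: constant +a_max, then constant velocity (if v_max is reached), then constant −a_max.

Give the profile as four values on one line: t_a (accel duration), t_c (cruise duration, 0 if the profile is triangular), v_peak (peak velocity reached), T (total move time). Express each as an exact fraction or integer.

t_a=7 t_c=0 v_peak=14 T=14

(v_max)²/a_max = 19²/2 = 361/2
98 < 361/2 so t_c = 0
v_peak = √(98·2) = √196 = 14
t_a = 14/2 = 7; t_c = 0
T = 2·7 = 14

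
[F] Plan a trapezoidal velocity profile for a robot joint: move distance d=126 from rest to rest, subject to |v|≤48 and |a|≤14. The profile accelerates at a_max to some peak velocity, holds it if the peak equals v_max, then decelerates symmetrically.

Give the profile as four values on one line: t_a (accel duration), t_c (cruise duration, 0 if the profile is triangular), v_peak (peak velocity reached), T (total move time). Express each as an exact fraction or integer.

(v_max)²/a_max = 48²/14 = 1152/7
126 < 1152/7 ⇒ no cruise
v_peak = √(126·14) = √1764 = 42
t_a = 42/14 = 3; t_c = 0
T = 2·3 = 6

t_a=3 t_c=0 v_peak=42 T=6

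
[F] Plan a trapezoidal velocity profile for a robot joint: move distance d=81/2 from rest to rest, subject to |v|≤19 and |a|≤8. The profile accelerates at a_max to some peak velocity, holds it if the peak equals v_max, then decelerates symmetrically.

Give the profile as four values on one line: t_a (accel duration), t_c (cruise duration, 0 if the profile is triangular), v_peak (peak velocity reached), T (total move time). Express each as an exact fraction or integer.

v_max²/a_max = 19²/8 = 361/8
81/2 < 361/8 so t_c = 0
v_peak = √(81/2·8) = √324 = 18
t_a = 18/8 = 9/4; t_c = 0
T = 2·9/4 = 9/2

t_a=9/4 t_c=0 v_peak=18 T=9/2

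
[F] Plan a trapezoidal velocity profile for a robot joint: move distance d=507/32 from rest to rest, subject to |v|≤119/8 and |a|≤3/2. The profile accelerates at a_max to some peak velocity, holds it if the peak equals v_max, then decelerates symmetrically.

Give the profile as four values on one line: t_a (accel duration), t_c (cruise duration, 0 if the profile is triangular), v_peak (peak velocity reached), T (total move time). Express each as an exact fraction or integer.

t_a=13/4 t_c=0 v_peak=39/8 T=13/2

vₘ²/aₘ = (119/8)²/(3/2) = 14161/96
507/32 < 14161/96 so t_c = 0
v_peak = √(507/32·3/2) = √(1521/64) = 39/8
t_a = (39/8)/(3/2) = 13/4; t_c = 0
T = 2·13/4 = 13/2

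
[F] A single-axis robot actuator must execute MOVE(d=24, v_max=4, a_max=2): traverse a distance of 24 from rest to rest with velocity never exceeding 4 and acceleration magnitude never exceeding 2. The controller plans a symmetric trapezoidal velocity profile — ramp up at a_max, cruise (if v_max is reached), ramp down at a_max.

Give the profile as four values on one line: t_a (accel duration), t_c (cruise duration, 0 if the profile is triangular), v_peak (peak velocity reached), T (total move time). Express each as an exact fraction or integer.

(v_max)²/a_max = 4²/2 = 8
24 ≥ 8 → trapezoidal
t_a = 4/2 = 2; v_peak = 4
d_cruise = 24 − 8 = 16; t_c = 16/4 = 4
T = 2·2 + 4 = 8

t_a=2 t_c=4 v_peak=4 T=8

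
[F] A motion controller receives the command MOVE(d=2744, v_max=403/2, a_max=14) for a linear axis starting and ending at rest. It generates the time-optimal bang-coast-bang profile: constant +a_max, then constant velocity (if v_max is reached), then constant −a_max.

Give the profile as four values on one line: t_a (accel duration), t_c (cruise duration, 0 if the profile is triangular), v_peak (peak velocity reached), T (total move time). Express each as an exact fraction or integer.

t_a=14 t_c=0 v_peak=196 T=28

(v_max)²/a_max = (403/2)²/14 = 162409/56
2744 < 162409/56 ⇒ no cruise
v_peak = √(2744·14) = √38416 = 196
t_a = 196/14 = 14; t_c = 0
T = 2·14 = 28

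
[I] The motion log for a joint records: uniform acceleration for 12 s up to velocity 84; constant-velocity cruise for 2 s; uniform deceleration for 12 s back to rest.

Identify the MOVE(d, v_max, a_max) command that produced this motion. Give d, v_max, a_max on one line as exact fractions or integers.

a_max = 84/12 = 7
d_a = ½·84·12 = 504; d_c = 84·2 = 168
d = 2·504 + 168 = 1176
t_c = 2 > 0 ⇒ limit active, v_max = 84

d=1176 v_max=84 a_max=7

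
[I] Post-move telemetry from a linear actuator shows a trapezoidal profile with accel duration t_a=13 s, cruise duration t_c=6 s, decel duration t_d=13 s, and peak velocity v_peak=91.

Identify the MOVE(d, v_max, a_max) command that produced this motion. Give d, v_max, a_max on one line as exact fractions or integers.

d=1729 v_max=91 a_max=7

a_max = 91/13 = 7
d_a = ½·91·13 = 1183/2; d_c = 91·6 = 546
d = 2·1183/2 + 546 = 1729
t_c = 6 > 0 ⇒ limit active, v_max = 91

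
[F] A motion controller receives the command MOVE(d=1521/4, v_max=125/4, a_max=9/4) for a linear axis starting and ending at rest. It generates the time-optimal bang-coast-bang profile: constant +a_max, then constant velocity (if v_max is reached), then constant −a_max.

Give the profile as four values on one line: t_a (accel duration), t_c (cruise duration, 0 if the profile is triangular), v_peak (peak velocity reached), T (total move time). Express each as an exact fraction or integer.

t_a=13 t_c=0 v_peak=117/4 T=26

(v_max)²/a_max = (125/4)²/(9/4) = 15625/36
1521/4 < 15625/36 so t_c = 0
v_peak = √(1521/4·9/4) = √(13689/16) = 117/4
t_a = (117/4)/(9/4) = 13; t_c = 0
T = 2·13 = 26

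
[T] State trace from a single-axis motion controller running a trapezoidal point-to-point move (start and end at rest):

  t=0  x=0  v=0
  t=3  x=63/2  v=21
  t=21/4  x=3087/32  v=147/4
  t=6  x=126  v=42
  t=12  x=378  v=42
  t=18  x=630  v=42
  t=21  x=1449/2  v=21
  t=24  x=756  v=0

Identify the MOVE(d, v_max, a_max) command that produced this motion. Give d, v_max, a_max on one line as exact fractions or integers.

final state: t=24, x=756, v=0 → d = 756
a_max = (21−0)/(3−0) = 7
max v = 42 over t∈[6,18] → v_max = 42
check: 42·(6+12) = 756 ✓

d=756 v_max=42 a_max=7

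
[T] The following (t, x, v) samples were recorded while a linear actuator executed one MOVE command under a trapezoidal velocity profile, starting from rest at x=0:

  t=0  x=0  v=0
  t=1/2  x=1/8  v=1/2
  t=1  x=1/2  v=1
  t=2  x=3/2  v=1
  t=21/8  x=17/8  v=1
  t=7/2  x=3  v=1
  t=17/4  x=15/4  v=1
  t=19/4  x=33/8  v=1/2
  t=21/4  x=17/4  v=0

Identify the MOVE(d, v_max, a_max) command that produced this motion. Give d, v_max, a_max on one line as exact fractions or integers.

d=17/4 v_max=1 a_max=1

final state: t=21/4, x=17/4, v=0 → d = 17/4
a_max = (1/2−0)/(1/2−0) = 1
max v = 1 over t∈[1,17/4] → v_max = 1
check: 1·(1+13/4) = 17/4 ✓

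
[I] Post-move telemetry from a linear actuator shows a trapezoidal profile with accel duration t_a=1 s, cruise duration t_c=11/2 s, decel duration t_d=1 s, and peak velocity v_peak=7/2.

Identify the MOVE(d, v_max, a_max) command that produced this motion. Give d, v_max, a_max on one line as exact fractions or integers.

a_max = (7/2)/1 = 7/2
d_a = ½·7/2·1 = 7/4; d_c = 7/2·11/2 = 77/4
d = 2·7/4 + 77/4 = 91/4
t_c = 11/2 > 0 → v_max = v_peak = 7/2

d=91/4 v_max=7/2 a_max=7/2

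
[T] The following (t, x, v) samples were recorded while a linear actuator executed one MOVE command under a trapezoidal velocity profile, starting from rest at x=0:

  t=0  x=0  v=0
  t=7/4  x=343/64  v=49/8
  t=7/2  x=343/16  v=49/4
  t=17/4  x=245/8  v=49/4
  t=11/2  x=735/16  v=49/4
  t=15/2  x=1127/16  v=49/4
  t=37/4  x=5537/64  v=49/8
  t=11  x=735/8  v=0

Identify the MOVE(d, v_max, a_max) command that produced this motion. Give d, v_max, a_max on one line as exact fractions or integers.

d=735/8 v_max=49/4 a_max=7/2

final state: t=11, x=735/8, v=0 → d = 735/8
a_max = (49/8−0)/(7/4−0) = 7/2
max v = 49/4 over t∈[7/2,15/2] → v_max = 49/4
check: 49/4·(7/2+4) = 735/8 ✓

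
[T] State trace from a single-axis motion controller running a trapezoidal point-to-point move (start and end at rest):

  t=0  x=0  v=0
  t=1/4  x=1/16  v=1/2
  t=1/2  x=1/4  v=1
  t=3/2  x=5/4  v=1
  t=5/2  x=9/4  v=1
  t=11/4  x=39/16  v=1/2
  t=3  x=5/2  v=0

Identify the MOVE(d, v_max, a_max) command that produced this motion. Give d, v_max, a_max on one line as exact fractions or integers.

final state: t=3, x=5/2, v=0 → d = 5/2
a_max = (1/2−0)/(1/4−0) = 2
max v = 1 over t∈[1/2,5/2] → v_max = 1
check: 1·(1/2+2) = 5/2 ✓

d=5/2 v_max=1 a_max=2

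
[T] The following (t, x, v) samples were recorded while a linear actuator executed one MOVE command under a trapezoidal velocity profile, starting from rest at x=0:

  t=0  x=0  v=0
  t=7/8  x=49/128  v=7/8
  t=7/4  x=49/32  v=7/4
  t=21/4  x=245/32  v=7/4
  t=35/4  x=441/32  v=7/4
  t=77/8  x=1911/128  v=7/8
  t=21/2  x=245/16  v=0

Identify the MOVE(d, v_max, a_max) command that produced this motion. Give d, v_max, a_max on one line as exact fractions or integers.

final state: t=21/2, x=245/16, v=0 → d = 245/16
a_max = (7/8−0)/(7/8−0) = 1
max v = 7/4 over t∈[7/4,35/4] → v_max = 7/4
check: 7/4·(7/4+7) = 245/16 ✓

d=245/16 v_max=7/4 a_max=1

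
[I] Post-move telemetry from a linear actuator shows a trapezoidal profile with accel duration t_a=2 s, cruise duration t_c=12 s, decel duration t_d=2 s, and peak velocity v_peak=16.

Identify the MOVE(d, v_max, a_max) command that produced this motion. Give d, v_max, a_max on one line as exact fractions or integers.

d=224 v_max=16 a_max=8

a_max = 16/2 = 8
d_a = ½·16·2 = 16; d_c = 16·12 = 192
d = 2·16 + 192 = 224
t_c = 12 > 0 so v_max = 16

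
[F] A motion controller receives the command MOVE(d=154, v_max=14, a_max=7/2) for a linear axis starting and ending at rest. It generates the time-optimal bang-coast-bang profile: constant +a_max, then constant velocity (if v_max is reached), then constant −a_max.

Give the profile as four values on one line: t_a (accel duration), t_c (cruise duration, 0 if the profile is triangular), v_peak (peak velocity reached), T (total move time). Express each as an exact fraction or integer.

t_a=4 t_c=7 v_peak=14 T=15

vₘ²/aₘ = 14²/(7/2) = 56
154 ≥ 56 ⇒ cruise phase
t_a = 14/(7/2) = 4; v_peak = 14
d_cruise = 154 − 56 = 98; t_c = 98/14 = 7
T = 2·4 + 7 = 15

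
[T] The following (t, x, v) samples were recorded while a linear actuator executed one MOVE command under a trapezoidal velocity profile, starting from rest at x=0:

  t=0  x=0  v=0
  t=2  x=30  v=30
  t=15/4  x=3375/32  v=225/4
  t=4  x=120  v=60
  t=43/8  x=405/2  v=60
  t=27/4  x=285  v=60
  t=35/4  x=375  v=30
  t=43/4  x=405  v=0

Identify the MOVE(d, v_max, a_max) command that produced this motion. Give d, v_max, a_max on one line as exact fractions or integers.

final state: t=43/4, x=405, v=0 → d = 405
a_max = (30−0)/(2−0) = 15
max v = 60 over t∈[4,27/4] → v_max = 60
check: 60·(4+11/4) = 405 ✓

d=405 v_max=60 a_max=15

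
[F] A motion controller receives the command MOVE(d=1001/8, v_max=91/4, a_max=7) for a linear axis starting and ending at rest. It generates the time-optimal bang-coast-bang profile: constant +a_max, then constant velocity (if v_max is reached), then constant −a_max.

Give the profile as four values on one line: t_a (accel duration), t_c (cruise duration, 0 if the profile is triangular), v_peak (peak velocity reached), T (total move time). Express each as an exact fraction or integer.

(v_max)²/a_max = (91/4)²/7 = 1183/16
1001/8 ≥ 1183/16 → trapezoidal
t_a = (91/4)/7 = 13/4; v_peak = 91/4
d_cruise = 1001/8 − 1183/16 = 819/16; t_c = (819/16)/(91/4) = 9/4
T = 2·13/4 + 9/4 = 35/4

t_a=13/4 t_c=9/4 v_peak=91/4 T=35/4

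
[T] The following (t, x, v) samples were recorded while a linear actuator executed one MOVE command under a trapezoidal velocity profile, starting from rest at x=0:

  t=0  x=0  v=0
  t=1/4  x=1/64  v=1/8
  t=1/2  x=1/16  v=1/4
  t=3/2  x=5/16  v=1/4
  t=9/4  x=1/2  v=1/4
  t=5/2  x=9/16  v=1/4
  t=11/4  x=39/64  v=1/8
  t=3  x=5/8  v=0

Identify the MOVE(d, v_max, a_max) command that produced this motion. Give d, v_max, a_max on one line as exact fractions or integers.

final state: t=3, x=5/8, v=0 → d = 5/8
a_max = (1/8−0)/(1/4−0) = 1/2
max v = 1/4 over t∈[1/2,5/2] → v_max = 1/4
check: 1/4·(1/2+2) = 5/8 ✓

d=5/8 v_max=1/4 a_max=1/2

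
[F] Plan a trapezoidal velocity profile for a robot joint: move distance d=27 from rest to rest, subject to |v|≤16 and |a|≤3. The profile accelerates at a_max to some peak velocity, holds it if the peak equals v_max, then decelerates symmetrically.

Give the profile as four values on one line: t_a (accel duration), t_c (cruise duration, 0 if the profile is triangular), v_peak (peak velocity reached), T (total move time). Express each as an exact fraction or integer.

v_max²/a_max = 16²/3 = 256/3
27 < 256/3 → triangular
v_peak = √(27·3) = √81 = 9
t_a = 9/3 = 3; t_c = 0
T = 2·3 = 6

t_a=3 t_c=0 v_peak=9 T=6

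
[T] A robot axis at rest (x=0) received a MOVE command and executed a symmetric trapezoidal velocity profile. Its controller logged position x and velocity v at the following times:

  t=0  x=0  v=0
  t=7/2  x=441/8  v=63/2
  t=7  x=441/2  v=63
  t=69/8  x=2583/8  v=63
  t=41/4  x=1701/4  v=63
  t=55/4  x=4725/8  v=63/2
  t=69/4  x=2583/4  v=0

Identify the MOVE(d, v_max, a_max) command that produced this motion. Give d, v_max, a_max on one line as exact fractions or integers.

final state: t=69/4, x=2583/4, v=0 → d = 2583/4
a_max = (63/2−0)/(7/2−0) = 9
max v = 63 over t∈[7,41/4] → v_max = 63
check: 63·(7+13/4) = 2583/4 ✓

d=2583/4 v_max=63 a_max=9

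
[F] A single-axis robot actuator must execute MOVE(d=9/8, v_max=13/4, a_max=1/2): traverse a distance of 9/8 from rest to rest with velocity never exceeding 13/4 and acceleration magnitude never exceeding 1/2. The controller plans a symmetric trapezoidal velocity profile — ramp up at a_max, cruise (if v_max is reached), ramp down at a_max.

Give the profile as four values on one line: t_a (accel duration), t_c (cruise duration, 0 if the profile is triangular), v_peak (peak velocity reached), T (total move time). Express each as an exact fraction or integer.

(v_max)²/a_max = (13/4)²/(1/2) = 169/8
9/8 < 169/8 → triangular
v_peak = √(9/8·1/2) = √(9/16) = 3/4
t_a = (3/4)/(1/2) = 3/2; t_c = 0
T = 2·3/2 = 3

t_a=3/2 t_c=0 v_peak=3/4 T=3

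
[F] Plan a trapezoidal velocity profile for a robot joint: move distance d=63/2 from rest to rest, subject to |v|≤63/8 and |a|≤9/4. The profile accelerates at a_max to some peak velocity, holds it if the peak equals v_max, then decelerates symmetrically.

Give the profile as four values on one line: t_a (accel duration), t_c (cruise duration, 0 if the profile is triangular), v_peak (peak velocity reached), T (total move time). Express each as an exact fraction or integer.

v_max²/a_max = (63/8)²/(9/4) = 441/16
63/2 ≥ 441/16 ⇒ cruise phase
t_a = (63/8)/(9/4) = 7/2; v_peak = 63/8
d_cruise = 63/2 − 441/16 = 63/16; t_c = (63/16)/(63/8) = 1/2
T = 2·7/2 + 1/2 = 15/2

t_a=7/2 t_c=1/2 v_peak=63/8 T=15/2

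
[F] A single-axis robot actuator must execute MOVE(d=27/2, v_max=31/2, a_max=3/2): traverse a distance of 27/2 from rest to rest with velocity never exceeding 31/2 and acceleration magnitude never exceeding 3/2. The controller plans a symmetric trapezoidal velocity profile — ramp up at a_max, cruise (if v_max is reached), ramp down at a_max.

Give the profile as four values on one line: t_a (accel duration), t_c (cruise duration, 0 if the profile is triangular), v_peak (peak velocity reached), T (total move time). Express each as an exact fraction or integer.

v_max²/a_max = (31/2)²/(3/2) = 961/6
27/2 < 961/6 → triangular
v_peak = √(27/2·3/2) = √(81/4) = 9/2
t_a = (9/2)/(3/2) = 3; t_c = 0
T = 2·3 = 6

t_a=3 t_c=0 v_peak=9/2 T=6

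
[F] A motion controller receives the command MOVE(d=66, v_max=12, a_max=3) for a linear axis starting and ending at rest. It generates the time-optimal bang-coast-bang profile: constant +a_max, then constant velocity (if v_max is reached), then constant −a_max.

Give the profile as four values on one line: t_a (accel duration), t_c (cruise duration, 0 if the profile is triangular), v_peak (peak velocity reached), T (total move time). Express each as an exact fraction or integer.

(v_max)²/a_max = 12²/3 = 48
66 ≥ 48 ⇒ cruise phase
t_a = 12/3 = 4; v_peak = 12
d_cruise = 66 − 48 = 18; t_c = 18/12 = 3/2
T = 2·4 + 3/2 = 19/2

t_a=4 t_c=3/2 v_peak=12 T=19/2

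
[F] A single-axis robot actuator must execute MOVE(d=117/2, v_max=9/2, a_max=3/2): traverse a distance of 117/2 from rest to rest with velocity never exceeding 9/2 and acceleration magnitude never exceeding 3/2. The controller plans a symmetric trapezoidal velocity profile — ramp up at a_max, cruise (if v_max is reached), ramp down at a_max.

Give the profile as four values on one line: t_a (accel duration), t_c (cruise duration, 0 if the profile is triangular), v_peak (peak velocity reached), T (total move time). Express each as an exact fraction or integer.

vₘ²/aₘ = (9/2)²/(3/2) = 27/2
117/2 ≥ 27/2 → trapezoidal
t_a = (9/2)/(3/2) = 3; v_peak = 9/2
d_cruise = 117/2 − 27/2 = 45; t_c = 45/(9/2) = 10
T = 2·3 + 10 = 16

t_a=3 t_c=10 v_peak=9/2 T=16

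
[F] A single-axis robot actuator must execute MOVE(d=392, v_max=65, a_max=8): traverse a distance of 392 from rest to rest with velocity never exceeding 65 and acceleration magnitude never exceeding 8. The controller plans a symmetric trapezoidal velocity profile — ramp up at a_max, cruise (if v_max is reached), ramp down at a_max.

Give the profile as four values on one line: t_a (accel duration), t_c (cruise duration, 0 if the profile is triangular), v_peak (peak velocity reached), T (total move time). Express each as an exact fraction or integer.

v_max²/a_max = 65²/8 = 4225/8
392 < 4225/8 ⇒ no cruise
v_peak = √(392·8) = √3136 = 56
t_a = 56/8 = 7; t_c = 0
T = 2·7 = 14

t_a=7 t_c=0 v_peak=56 T=14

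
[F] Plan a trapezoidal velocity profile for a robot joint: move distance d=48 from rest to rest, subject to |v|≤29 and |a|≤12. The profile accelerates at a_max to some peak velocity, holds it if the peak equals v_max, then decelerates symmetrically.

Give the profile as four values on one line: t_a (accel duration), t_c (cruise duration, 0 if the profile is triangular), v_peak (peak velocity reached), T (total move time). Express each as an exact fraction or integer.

(v_max)²/a_max = 29²/12 = 841/12
48 < 841/12 ⇒ no cruise
v_peak = √(48·12) = √576 = 24
t_a = 24/12 = 2; t_c = 0
T = 2·2 = 4

t_a=2 t_c=0 v_peak=24 T=4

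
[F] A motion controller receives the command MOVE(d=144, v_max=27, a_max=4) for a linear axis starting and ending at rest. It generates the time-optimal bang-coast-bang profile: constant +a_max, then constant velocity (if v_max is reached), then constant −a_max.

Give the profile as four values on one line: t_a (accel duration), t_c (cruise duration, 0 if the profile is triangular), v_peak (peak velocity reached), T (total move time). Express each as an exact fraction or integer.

t_a=6 t_c=0 v_peak=24 T=12

(v_max)²/a_max = 27²/4 = 729/4
144 < 729/4 → triangular
v_peak = √(144·4) = √576 = 24
t_a = 24/4 = 6; t_c = 0
T = 2·6 = 12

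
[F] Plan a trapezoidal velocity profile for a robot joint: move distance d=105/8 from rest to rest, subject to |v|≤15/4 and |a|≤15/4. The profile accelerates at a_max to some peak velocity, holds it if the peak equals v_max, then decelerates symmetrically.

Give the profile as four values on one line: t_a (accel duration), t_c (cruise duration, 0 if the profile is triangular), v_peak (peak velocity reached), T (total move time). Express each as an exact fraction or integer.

t_a=1 t_c=5/2 v_peak=15/4 T=9/2

vₘ²/aₘ = (15/4)²/(15/4) = 15/4
105/8 ≥ 15/4 ⇒ cruise phase
t_a = (15/4)/(15/4) = 1; v_peak = 15/4
d_cruise = 105/8 − 15/4 = 75/8; t_c = (75/8)/(15/4) = 5/2
T = 2·1 + 5/2 = 9/2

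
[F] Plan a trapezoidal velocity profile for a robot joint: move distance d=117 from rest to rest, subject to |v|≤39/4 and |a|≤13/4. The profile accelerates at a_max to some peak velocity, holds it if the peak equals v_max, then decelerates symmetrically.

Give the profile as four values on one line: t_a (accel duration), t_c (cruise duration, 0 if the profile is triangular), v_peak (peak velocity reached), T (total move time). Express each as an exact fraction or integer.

t_a=3 t_c=9 v_peak=39/4 T=15

v_max²/a_max = (39/4)²/(13/4) = 117/4
117 ≥ 117/4 → trapezoidal
t_a = (39/4)/(13/4) = 3; v_peak = 39/4
d_cruise = 117 − 117/4 = 351/4; t_c = (351/4)/(39/4) = 9
T = 2·3 + 9 = 15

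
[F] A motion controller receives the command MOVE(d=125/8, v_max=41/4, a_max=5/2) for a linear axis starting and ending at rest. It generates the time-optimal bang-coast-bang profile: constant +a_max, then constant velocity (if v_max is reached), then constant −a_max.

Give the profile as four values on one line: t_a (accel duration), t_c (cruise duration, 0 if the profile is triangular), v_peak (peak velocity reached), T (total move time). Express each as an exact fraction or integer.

t_a=5/2 t_c=0 v_peak=25/4 T=5

vₘ²/aₘ = (41/4)²/(5/2) = 1681/40
125/8 < 1681/40 so t_c = 0
v_peak = √(125/8·5/2) = √(625/16) = 25/4
t_a = (25/4)/(5/2) = 5/2; t_c = 0
T = 2·5/2 = 5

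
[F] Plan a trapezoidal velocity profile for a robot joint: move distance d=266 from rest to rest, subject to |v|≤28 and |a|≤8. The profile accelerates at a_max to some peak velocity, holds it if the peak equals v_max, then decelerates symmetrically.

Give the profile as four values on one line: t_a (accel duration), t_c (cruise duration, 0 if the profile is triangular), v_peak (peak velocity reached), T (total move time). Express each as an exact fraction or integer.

v_max²/a_max = 28²/8 = 98
266 ≥ 98 → trapezoidal
t_a = 28/8 = 7/2; v_peak = 28
d_cruise = 266 − 98 = 168; t_c = 168/28 = 6
T = 2·7/2 + 6 = 13

t_a=7/2 t_c=6 v_peak=28 T=13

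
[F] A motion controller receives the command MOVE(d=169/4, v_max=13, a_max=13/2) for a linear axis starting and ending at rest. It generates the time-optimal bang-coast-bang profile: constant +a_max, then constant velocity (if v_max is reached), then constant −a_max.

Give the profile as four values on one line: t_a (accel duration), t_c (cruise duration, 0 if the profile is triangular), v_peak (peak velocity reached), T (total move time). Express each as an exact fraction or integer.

v_max²/a_max = 13²/(13/2) = 26
169/4 ≥ 26 ⇒ cruise phase
t_a = 13/(13/2) = 2; v_peak = 13
d_cruise = 169/4 − 26 = 65/4; t_c = (65/4)/13 = 5/4
T = 2·2 + 5/4 = 21/4

t_a=2 t_c=5/4 v_peak=13 T=21/4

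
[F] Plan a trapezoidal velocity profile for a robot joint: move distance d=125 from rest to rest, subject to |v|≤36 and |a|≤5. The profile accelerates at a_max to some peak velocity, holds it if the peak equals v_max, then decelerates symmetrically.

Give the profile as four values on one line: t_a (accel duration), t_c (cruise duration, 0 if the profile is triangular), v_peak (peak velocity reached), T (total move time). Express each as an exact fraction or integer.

t_a=5 t_c=0 v_peak=25 T=10

v_max²/a_max = 36²/5 = 1296/5
125 < 1296/5 ⇒ no cruise
v_peak = √(125·5) = √625 = 25
t_a = 25/5 = 5; t_c = 0
T = 2·5 = 10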